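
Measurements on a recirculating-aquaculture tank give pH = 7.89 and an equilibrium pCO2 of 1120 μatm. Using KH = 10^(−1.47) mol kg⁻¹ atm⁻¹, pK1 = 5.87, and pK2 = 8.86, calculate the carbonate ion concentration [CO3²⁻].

[CO2*] = KH · pCO2 = 10^(−1.47) × 1120×10^-6 = 3.795×10^-5 mol/kg
α₀ = 1/(1 + K1/[H⁺] + K1K2/[H⁺]²) = 1/(1 + 10^+2.02 + 10^+1.05) = 0.008552
DIC = [CO2*]/α₀ = 3.795×10^-5 / 0.008552 = 4.438 mmol/kg
[CO3²⁻] = α₂·DIC; α₂ = 0.09595, so [CO3²⁻] = 0.09595 × 4.438 = 0.426 mmol/kg

[CO3²⁻] = 0.426 mmol/kg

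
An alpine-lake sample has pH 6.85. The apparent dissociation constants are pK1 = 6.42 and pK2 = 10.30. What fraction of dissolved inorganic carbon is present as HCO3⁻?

α₁ = 1 / (1 + [H⁺]/K1 + K2/[H⁺]) = 1 / (1 + 10^-0.43 + 10^-3.45)
   = 1 / (1 + 0.37154 + 0.00035481) = 1/1.3719 = 0.7289

α₁ = 0.729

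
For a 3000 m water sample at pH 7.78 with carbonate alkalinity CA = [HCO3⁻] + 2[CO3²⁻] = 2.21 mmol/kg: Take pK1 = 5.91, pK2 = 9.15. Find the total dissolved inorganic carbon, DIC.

DIC = 2.15 mmol/kg

CA = [HCO3⁻] + 2[CO3²⁻] = (α₁ + 2α₂)·DIC
At pH 7.78: [H⁺]/K1 = 10^-1.87 = 0.013490, K2/[H⁺] = 10^-1.37 = 0.042658
α₁ = 1/(1 + 0.013490 + 0.042658) = 1/1.0561 = 0.9468; α₂ = α₁·K2/[H⁺] = 0.04039
α₁ + 2α₂ = 1.0276
DIC = CA / (α₁ + 2α₂) = 2.21 / 1.0276 = 2.15 mmol/kg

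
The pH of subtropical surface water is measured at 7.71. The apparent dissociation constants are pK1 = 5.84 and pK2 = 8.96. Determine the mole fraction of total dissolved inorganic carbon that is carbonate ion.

α₂ = 0.0526

α₂ = 1 / (1 + [H⁺]/K2 + [H⁺]²/(K1K2)) = 1 / (1 + 10^+1.25 + 10^-0.62)
   = 1 / (1 + 17.783 + 0.23988) = 1/19.023 = 0.05257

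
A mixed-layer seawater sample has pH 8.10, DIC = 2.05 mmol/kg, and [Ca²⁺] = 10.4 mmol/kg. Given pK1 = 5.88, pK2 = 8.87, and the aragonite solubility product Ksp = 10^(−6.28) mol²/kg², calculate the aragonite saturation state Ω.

Ω = 5.87

α₂ = 1 / (1 + [H⁺]/K2 + [H⁺]²/(K1K2)) = 1 / (1 + 10^+0.77 + 10^-1.45)
   = 1 / (1 + 5.8884 + 0.035481) = 1/6.9239 = 0.1444
[CO3²⁻] = α₂ × DIC = 0.1444 × 2.05 = 0.2961 mmol/kg
Ksp = 10^(−6.28) = 5.248×10^-7
Ω = [Ca²⁺][CO3²⁻]/Ksp = (10.4×10^-3)(2.961×10^-4) / 5.248×10^-7 = 5.87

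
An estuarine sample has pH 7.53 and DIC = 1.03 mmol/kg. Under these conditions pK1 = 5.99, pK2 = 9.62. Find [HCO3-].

α₁ = 1 / (1 + [H⁺]/K1 + K2/[H⁺]) = 1 / (1 + 10^-1.54 + 10^-2.09)
   = 1 / (1 + 0.028840 + 0.0081283) = 1/1.0370 = 0.9643
[HCO3⁻] = α₁ × DIC = 0.9643 × 1.03 = 0.993 mmol/kg

[HCO3⁻] = 0.993 mmol/kg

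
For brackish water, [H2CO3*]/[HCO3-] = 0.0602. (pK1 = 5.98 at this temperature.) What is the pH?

pH = 7.20

From K1 = [H⁺][HCO3-]/[H2CO3*]:  pH = pK1 − log₁₀([H2CO3*]/[HCO3-])
log₁₀(0.0602) = -1.220
pH = 5.98 − (-1.220) = 7.20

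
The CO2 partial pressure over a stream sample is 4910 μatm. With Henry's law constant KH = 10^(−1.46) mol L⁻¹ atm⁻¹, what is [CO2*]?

[CO2*] = 170 μmol/L

KH = 10^(−1.46) = 3.467×10^-2 mol L⁻¹ atm⁻¹
[CO2*] = KH · pCO2 = 3.467×10^-2 × 4910×10^-6 atm = 1.70×10^-4 mol/L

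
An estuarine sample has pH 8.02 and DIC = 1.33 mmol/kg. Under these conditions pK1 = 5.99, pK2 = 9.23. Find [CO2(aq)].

α₀ = 1 / (1 + K1/[H⁺] + K1K2/[H⁺]²) = 1 / (1 + 10^+2.03 + 10^+0.82)
   = 1 / (1 + 107.15 + 6.6069) = 1/114.76 = 0.008714
[CO2*] = α₀ × DIC = 0.008714 × 1.33 = 0.0116 mmol/kg = 11.6 μmol/kg

[CO2*] = 11.6 μmol/kg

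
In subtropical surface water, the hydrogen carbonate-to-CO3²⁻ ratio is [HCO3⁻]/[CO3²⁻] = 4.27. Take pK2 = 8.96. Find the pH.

From K2 = [H⁺][CO3²⁻]/[HCO3⁻]:  pH = pK2 − log₁₀([HCO3⁻]/[CO3²⁻])
log₁₀(4.27) = +0.630
pH = 8.96 − (+0.630) = 8.33

pH = 8.33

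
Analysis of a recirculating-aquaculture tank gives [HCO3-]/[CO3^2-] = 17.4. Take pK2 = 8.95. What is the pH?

pH = 7.71

From K2 = [H⁺][CO3^2-]/[HCO3-]:  pH = pK2 − log₁₀([HCO3-]/[CO3^2-])
log₁₀(17.4) = +1.241
pH = 8.95 − (+1.241) = 7.71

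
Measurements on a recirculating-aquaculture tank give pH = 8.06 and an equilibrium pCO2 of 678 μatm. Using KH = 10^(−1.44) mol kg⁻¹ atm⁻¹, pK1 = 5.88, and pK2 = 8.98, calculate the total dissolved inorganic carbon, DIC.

[CO2*] = KH · pCO2 = 10^(−1.44) × 678×10^-6 = 2.462×10^-5 mol/kg
α₀ = 1/(1 + K1/[H⁺] + K1K2/[H⁺]²) = 1/(1 + 10^+2.18 + 10^+1.26) = 0.005863
DIC = [CO2*]/α₀ = 2.462×10^-5 / 0.005863 = 4.20 mmol/kg

DIC = 4.20 mmol/kg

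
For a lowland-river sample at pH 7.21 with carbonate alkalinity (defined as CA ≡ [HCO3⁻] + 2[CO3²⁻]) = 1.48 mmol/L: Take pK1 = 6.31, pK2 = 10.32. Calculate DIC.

CA = [HCO3⁻] + 2[CO3²⁻] = (α₁ + 2α₂)·DIC
At pH 7.21: [H⁺]/K1 = 10^-0.90 = 0.12589, K2/[H⁺] = 10^-3.11 = 0.00077625
α₁ = 1/(1 + 0.12589 + 0.00077625) = 1/1.1267 = 0.8876; α₂ = α₁·K2/[H⁺] = 0.0006890
α₁ + 2α₂ = 0.8890
DIC = CA / (α₁ + 2α₂) = 1.48 / 0.8890 = 1.66 mmol/L

DIC = 1.66 mmol/L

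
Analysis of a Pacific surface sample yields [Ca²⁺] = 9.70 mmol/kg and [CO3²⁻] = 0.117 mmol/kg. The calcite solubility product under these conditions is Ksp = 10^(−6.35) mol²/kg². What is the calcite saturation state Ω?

Ω = 2.54

Ksp = 10^(−6.35) = 4.467×10^-7
Ω = [Ca²⁺][CO3²⁻]/Ksp = (9.70×10^-3)(0.117×10^-3) / 4.467×10^-7 = 2.54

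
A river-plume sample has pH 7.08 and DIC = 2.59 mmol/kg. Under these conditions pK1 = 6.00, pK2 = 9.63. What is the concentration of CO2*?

α₀ = 1 / (1 + K1/[H⁺] + K1K2/[H⁺]²) = 1 / (1 + 10^+1.08 + 10^-1.47)
   = 1 / (1 + 12.023 + 0.033884) = 1/13.057 = 0.07659
[CO2*] = α₀ × DIC = 0.07659 × 2.59 = 0.198 mmol/kg

[CO2*] = 0.198 mmol/kg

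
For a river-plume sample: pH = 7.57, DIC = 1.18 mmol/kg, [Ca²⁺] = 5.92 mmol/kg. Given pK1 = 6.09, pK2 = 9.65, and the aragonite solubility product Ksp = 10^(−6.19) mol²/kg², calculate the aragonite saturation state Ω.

Ω = 0.0864

α₂ = 1 / (1 + [H⁺]/K2 + [H⁺]²/(K1K2)) = 1 / (1 + 10^+2.08 + 10^+0.60)
   = 1 / (1 + 120.23 + 3.9811) = 1/125.21 = 0.007987
[CO3²⁻] = α₂ × DIC = 0.007987 × 1.18 = 0.009424 mmol/kg = 9.424 μmol/kg
Ksp = 10^(−6.19) = 6.457×10^-7
Ω = [Ca²⁺][CO3²⁻]/Ksp = (5.92×10^-3)(9.424×10^-6) / 6.457×10^-7 = 0.0864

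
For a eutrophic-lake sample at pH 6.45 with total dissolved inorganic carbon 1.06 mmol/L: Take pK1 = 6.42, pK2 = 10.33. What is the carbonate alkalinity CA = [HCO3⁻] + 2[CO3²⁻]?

CA = 0.548 mmol/L

CA = [HCO3⁻] + 2[CO3²⁻] = (α₁ + 2α₂)·DIC
At pH 6.45: [H⁺]/K1 = 10^-0.03 = 0.93325, K2/[H⁺] = 10^-3.88 = 0.00013183
α₁ = 1/(1 + 0.93325 + 0.00013183) = 1/1.9334 = 0.5172; α₂ = α₁·K2/[H⁺] = 6.818×10^-5
α₁ + 2α₂ = 0.5174
CA = 0.5174 × 1.06 = 0.548 mmol/L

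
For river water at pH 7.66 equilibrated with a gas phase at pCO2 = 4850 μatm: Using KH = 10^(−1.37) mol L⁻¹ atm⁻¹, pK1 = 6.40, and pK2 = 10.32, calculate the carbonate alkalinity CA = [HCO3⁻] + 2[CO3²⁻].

CA = 3.78 mmol/L

[CO2*] = KH · pCO2 = 10^(−1.37) × 4850×10^-6 = 2.069×10^-4 mol/L
α₀ = 1/(1 + K1/[H⁺] + K1K2/[H⁺]²) = 1/(1 + 10^+1.26 + 10^-1.40) = 0.05198
DIC = [CO2*]/α₀ = 2.069×10^-4 / 0.05198 = 3.980 mmol/L
CA = (α₁ + 2α₂)·DIC = (0.9459 + 2×0.002070) × 3.980 = 3.78 mmol/L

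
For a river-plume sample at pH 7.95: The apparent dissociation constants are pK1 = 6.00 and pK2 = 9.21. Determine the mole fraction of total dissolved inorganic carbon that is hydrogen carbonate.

α₁ = 1 / (1 + [H⁺]/K1 + K2/[H⁺]) = 1 / (1 + 10^-1.95 + 10^-1.26)
   = 1 / (1 + 0.011220 + 0.054954) = 1/1.0662 = 0.9379

α₁ = 0.938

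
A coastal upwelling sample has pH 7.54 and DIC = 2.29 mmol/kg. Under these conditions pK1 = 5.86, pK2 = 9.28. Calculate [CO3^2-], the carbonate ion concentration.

α₂ = 1 / (1 + [H⁺]/K2 + [H⁺]²/(K1K2)) = 1 / (1 + 10^+1.74 + 10^+0.06)
   = 1 / (1 + 54.954 + 1.1482) = 1/57.102 = 0.01751
[CO3²⁻] = α₂ × DIC = 0.01751 × 2.29 = 0.0401 mmol/kg

[CO3²⁻] = 0.0401 mmol/kg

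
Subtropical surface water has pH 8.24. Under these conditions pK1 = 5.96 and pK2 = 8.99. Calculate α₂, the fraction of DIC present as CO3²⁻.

α₂ = 1 / (1 + [H⁺]/K2 + [H⁺]²/(K1K2)) = 1 / (1 + 10^+0.75 + 10^-1.53)
   = 1 / (1 + 5.6234 + 0.029512) = 1/6.6529 = 0.1503

α₂ = 0.150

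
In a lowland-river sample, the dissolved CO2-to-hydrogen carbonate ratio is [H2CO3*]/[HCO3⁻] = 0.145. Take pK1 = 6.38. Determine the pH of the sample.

pH = 7.22

From K1 = [H⁺][HCO3⁻]/[H2CO3*]:  pH = pK1 − log₁₀([H2CO3*]/[HCO3⁻])
log₁₀(0.145) = -0.839
pH = 6.38 − (-0.839) = 7.22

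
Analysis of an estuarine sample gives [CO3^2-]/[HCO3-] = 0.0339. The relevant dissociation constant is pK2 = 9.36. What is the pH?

pH = 7.89

From K2 = [H⁺][CO3^2-]/[HCO3-]:  pH = pK2 + log₁₀([CO3^2-]/[HCO3-])
log₁₀(0.0339) = -1.470
pH = 9.36 + (-1.470) = 7.89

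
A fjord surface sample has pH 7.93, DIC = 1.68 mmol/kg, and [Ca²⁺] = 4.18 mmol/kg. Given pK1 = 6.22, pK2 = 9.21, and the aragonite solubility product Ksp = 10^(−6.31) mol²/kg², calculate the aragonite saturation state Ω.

Ω = 0.702

α₂ = 1 / (1 + [H⁺]/K2 + [H⁺]²/(K1K2)) = 1 / (1 + 10^+1.28 + 10^-0.43)
   = 1 / (1 + 19.055 + 0.37154) = 1/20.426 = 0.04896
[CO3²⁻] = α₂ × DIC = 0.04896 × 1.68 = 0.08225 mmol/kg
Ksp = 10^(−6.31) = 4.898×10^-7
Ω = [Ca²⁺][CO3²⁻]/Ksp = (4.18×10^-3)(8.225×10^-5) / 4.898×10^-7 = 0.702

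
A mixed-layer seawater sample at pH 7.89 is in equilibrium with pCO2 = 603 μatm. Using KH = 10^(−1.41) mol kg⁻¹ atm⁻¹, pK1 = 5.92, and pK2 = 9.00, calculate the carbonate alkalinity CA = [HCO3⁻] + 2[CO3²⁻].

CA = 2.53 mmol/kg

[CO2*] = KH · pCO2 = 10^(−1.41) × 603×10^-6 = 2.346×10^-5 mol/kg
α₀ = 1/(1 + K1/[H⁺] + K1K2/[H⁺]²) = 1/(1 + 10^+1.97 + 10^+0.86) = 0.009845
DIC = [CO2*]/α₀ = 2.346×10^-5 / 0.009845 = 2.383 mmol/kg
CA = (α₁ + 2α₂)·DIC = (0.9188 + 2×0.07132) × 2.383 = 2.53 mmol/kg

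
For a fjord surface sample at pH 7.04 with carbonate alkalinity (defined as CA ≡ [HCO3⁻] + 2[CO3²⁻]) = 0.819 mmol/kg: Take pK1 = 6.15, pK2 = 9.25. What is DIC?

DIC = 0.918 mmol/kg

CA = [HCO3⁻] + 2[CO3²⁻] = (α₁ + 2α₂)·DIC
At pH 7.04: [H⁺]/K1 = 10^-0.89 = 0.12882, K2/[H⁺] = 10^-2.21 = 0.0061660
α₁ = 1/(1 + 0.12882 + 0.0061660) = 1/1.1350 = 0.8811; α₂ = α₁·K2/[H⁺] = 0.005433
α₁ + 2α₂ = 0.8919
DIC = CA / (α₁ + 2α₂) = 0.819 / 0.8919 = 0.918 mmol/kg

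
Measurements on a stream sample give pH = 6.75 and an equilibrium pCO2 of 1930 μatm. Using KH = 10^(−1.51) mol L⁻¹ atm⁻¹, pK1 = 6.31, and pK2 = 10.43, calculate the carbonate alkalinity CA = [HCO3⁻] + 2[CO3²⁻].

CA = 0.164 mmol/L

[CO2*] = KH · pCO2 = 10^(−1.51) × 1930×10^-6 = 5.964×10^-5 mol/L
α₀ = 1/(1 + K1/[H⁺] + K1K2/[H⁺]²) = 1/(1 + 10^+0.44 + 10^-3.24) = 0.2663
DIC = [CO2*]/α₀ = 5.964×10^-5 / 0.2663 = 0.2239 mmol/L
CA = (α₁ + 2α₂)·DIC = (0.7335 + 2×0.0001533) × 0.2239 = 0.164 mmol/L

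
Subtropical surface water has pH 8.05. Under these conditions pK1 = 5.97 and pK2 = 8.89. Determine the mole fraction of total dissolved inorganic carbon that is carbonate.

α₂ = 0.125

α₂ = 1 / (1 + [H⁺]/K2 + [H⁺]²/(K1K2)) = 1 / (1 + 10^+0.84 + 10^-1.24)
   = 1 / (1 + 6.9183 + 0.057544) = 1/7.9759 = 0.1254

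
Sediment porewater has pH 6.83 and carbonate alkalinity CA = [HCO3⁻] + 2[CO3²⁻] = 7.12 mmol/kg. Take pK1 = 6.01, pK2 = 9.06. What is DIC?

CA = [HCO3⁻] + 2[CO3²⁻] = (α₁ + 2α₂)·DIC
At pH 6.83: [H⁺]/K1 = 10^-0.82 = 0.15136, K2/[H⁺] = 10^-2.23 = 0.0058884
α₁ = 1/(1 + 0.15136 + 0.0058884) = 1/1.1572 = 0.8641; α₂ = α₁·K2/[H⁺] = 0.005088
α₁ + 2α₂ = 0.8743
DIC = CA / (α₁ + 2α₂) = 7.12 / 0.8743 = 8.14 mmol/kg

DIC = 8.14 mmol/kg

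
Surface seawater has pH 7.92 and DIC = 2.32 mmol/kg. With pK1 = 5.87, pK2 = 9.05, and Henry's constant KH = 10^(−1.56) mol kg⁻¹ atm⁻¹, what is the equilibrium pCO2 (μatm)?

α₀ = 1 / (1 + K1/[H⁺] + K1K2/[H⁺]²) = 1 / (1 + 10^+2.05 + 10^+0.92)
   = 1 / (1 + 112.20 + 8.3176) = 1/121.52 = 0.008229
[CO2*] = α₀ × DIC = 0.008229 × 2.32 = 0.01909 mmol/kg = 19.09 μmol/kg
pCO2 = [CO2*]/KH = 1.909×10^-5 / 2.754×10^-2 = 693 μatm

pCO2 = 693 μatm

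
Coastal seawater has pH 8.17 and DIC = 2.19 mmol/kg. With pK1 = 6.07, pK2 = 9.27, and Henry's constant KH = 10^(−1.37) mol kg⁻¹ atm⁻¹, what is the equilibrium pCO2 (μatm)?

pCO2 = 375 μatm

α₀ = 1 / (1 + K1/[H⁺] + K1K2/[H⁺]²) = 1 / (1 + 10^+2.10 + 10^+1.00)
   = 1 / (1 + 125.89 + 10.000) = 1/136.89 = 0.007305
[CO2*] = α₀ × DIC = 0.007305 × 2.19 = 0.01600 mmol/kg = 16.00 μmol/kg
pCO2 = [CO2*]/KH = 1.600×10^-5 / 4.266×10^-2 = 375 μatm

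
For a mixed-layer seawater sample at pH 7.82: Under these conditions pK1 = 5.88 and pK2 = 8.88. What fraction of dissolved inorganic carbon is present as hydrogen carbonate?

α₁ = 0.910

α₁ = 1 / (1 + [H⁺]/K1 + K2/[H⁺]) = 1 / (1 + 10^-1.94 + 10^-1.06)
   = 1 / (1 + 0.011482 + 0.087096) = 1/1.0986 = 0.9103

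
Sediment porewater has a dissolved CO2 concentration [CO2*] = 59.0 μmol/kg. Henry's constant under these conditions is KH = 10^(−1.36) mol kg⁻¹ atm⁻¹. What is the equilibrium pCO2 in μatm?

pCO2 = 1350 μatm

KH = 10^(−1.36) = 4.365×10^-2 mol kg⁻¹ atm⁻¹
pCO2 = [CO2*]/KH = 59.0×10^-6 / 4.365×10^-2 = 1.35×10^-3 atm = 1350 μatm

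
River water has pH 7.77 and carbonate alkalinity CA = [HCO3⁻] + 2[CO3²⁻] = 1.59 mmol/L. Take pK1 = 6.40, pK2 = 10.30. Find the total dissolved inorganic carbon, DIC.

CA = [HCO3⁻] + 2[CO3²⁻] = (α₁ + 2α₂)·DIC
At pH 7.77: [H⁺]/K1 = 10^-1.37 = 0.042658, K2/[H⁺] = 10^-2.53 = 0.0029512
α₁ = 1/(1 + 0.042658 + 0.0029512) = 1/1.0456 = 0.9564; α₂ = α₁·K2/[H⁺] = 0.002822
α₁ + 2α₂ = 0.9620
DIC = CA / (α₁ + 2α₂) = 1.59 / 0.9620 = 1.65 mmol/L

DIC = 1.65 mmol/L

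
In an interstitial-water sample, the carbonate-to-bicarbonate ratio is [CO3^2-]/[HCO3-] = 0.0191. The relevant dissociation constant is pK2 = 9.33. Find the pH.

From K2 = [H⁺][CO3^2-]/[HCO3-]:  pH = pK2 + log₁₀([CO3^2-]/[HCO3-])
log₁₀(0.0191) = -1.719
pH = 9.33 + (-1.719) = 7.61

pH = 7.61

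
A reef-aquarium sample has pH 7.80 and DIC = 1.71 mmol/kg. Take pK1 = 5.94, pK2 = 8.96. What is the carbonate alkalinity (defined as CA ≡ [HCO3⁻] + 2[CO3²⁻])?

CA = 1.80 mmol/kg

CA = [HCO3⁻] + 2[CO3²⁻] = (α₁ + 2α₂)·DIC
At pH 7.80: [H⁺]/K1 = 10^-1.86 = 0.013804, K2/[H⁺] = 10^-1.16 = 0.069183
α₁ = 1/(1 + 0.013804 + 0.069183) = 1/1.0830 = 0.9234; α₂ = α₁·K2/[H⁺] = 0.06388
α₁ + 2α₂ = 1.0511
CA = 1.0511 × 1.71 = 1.80 mmol/kg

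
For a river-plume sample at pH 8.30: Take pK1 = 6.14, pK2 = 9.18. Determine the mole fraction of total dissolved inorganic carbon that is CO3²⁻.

α₂ = 0.116

α₂ = 1 / (1 + [H⁺]/K2 + [H⁺]²/(K1K2)) = 1 / (1 + 10^+0.88 + 10^-1.28)
   = 1 / (1 + 7.5858 + 0.052481) = 1/8.6383 = 0.1158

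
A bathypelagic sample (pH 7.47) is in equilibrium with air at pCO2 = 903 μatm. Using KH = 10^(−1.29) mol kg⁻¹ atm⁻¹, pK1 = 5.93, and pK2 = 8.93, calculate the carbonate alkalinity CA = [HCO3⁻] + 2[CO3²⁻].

[CO2*] = KH · pCO2 = 10^(−1.29) × 903×10^-6 = 4.631×10^-5 mol/kg
α₀ = 1/(1 + K1/[H⁺] + K1K2/[H⁺]²) = 1/(1 + 10^+1.54 + 10^+0.08) = 0.02712
DIC = [CO2*]/α₀ = 4.631×10^-5 / 0.02712 = 1.708 mmol/kg
CA = (α₁ + 2α₂)·DIC = (0.9403 + 2×0.03260) × 1.708 = 1.72 mmol/kg

CA = 1.72 mmol/kg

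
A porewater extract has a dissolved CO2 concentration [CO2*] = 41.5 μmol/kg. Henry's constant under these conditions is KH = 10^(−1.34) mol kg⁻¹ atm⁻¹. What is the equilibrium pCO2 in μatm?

pCO2 = 908 μatm

KH = 10^(−1.34) = 4.571×10^-2 mol kg⁻¹ atm⁻¹
pCO2 = [CO2*]/KH = 41.5×10^-6 / 4.571×10^-2 = 9.08×10^-4 atm = 908 μatm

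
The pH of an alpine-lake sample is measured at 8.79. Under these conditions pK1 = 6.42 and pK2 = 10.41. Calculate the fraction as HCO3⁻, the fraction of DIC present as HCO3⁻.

α₁ = 1 / (1 + [H⁺]/K1 + K2/[H⁺]) = 1 / (1 + 10^-2.37 + 10^-1.62)
   = 1 / (1 + 0.0042658 + 0.023988) = 1/1.0283 = 0.9725

α₁ = 0.973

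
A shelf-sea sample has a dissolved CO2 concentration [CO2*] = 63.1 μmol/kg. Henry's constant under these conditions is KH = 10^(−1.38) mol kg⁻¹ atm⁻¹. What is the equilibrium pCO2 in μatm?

pCO2 = 1510 μatm

KH = 10^(−1.38) = 4.169×10^-2 mol kg⁻¹ atm⁻¹
pCO2 = [CO2*]/KH = 63.1×10^-6 / 4.169×10^-2 = 1.51×10^-3 atm = 1510 μatm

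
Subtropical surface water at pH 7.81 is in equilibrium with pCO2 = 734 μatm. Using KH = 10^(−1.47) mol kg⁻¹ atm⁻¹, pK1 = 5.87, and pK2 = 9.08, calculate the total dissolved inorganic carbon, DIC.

[CO2*] = KH · pCO2 = 10^(−1.47) × 734×10^-6 = 2.487×10^-5 mol/kg
α₀ = 1/(1 + K1/[H⁺] + K1K2/[H⁺]²) = 1/(1 + 10^+1.94 + 10^+0.67) = 0.01078
DIC = [CO2*]/α₀ = 2.487×10^-5 / 0.01078 = 2.31 mmol/kg

DIC = 2.31 mmol/kg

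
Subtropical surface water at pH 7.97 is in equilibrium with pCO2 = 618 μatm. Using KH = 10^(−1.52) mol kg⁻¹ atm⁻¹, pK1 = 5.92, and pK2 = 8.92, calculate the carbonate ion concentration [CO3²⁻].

[CO2*] = KH · pCO2 = 10^(−1.52) × 618×10^-6 = 1.866×10^-5 mol/kg
α₀ = 1/(1 + K1/[H⁺] + K1K2/[H⁺]²) = 1/(1 + 10^+2.05 + 10^+1.10) = 0.007950
DIC = [CO2*]/α₀ = 1.866×10^-5 / 0.007950 = 2.348 mmol/kg
[CO3²⁻] = α₂·DIC; α₂ = 0.1001, so [CO3²⁻] = 0.1001 × 2.348 = 0.235 mmol/kg

[CO3²⁻] = 0.235 mmol/kg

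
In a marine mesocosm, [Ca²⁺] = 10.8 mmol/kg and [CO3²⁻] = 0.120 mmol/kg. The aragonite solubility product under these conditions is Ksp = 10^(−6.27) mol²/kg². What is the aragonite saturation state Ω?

Ksp = 10^(−6.27) = 5.370×10^-7
Ω = [Ca²⁺][CO3²⁻]/Ksp = (10.8×10^-3)(0.120×10^-3) / 5.370×10^-7 = 2.41

Ω = 2.41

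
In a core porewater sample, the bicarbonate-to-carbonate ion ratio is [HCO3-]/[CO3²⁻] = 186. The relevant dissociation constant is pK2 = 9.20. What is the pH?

pH = 6.93

From K2 = [H⁺][CO3²⁻]/[HCO3-]:  pH = pK2 − log₁₀([HCO3-]/[CO3²⁻])
log₁₀(186) = +2.270
pH = 9.20 − (+2.270) = 6.93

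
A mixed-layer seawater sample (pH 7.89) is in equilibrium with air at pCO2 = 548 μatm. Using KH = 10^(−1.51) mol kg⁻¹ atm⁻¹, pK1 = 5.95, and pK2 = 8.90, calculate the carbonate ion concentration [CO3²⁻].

[CO3²⁻] = 0.144 mmol/kg

[CO2*] = KH · pCO2 = 10^(−1.51) × 548×10^-6 = 1.693×10^-5 mol/kg
α₀ = 1/(1 + K1/[H⁺] + K1K2/[H⁺]²) = 1/(1 + 10^+1.94 + 10^+0.93) = 0.01035
DIC = [CO2*]/α₀ = 1.693×10^-5 / 0.01035 = 1.636 mmol/kg
[CO3²⁻] = α₂·DIC; α₂ = 0.08810, so [CO3²⁻] = 0.08810 × 1.636 = 0.144 mmol/kg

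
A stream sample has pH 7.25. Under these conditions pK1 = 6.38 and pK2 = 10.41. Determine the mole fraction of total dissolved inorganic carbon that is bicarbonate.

α₁ = 0.881

α₁ = 1 / (1 + [H⁺]/K1 + K2/[H⁺]) = 1 / (1 + 10^-0.87 + 10^-3.16)
   = 1 / (1 + 0.13490 + 0.00069183) = 1/1.1356 = 0.8806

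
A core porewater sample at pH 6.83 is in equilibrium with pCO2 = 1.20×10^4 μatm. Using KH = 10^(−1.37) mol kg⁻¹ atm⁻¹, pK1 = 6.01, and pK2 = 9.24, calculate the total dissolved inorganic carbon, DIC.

[CO2*] = KH · pCO2 = 10^(−1.37) × 1.20×10^4×10^-6 = 5.119×10^-4 mol/kg
α₀ = 1/(1 + K1/[H⁺] + K1K2/[H⁺]²) = 1/(1 + 10^+0.82 + 10^-1.59) = 0.1310
DIC = [CO2*]/α₀ = 5.119×10^-4 / 0.1310 = 3.91 mmol/kg

DIC = 3.91 mmol/kg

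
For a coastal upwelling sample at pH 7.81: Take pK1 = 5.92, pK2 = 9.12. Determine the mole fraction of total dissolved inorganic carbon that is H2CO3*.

α₀ = 0.0121

α₀ = 1 / (1 + K1/[H⁺] + K1K2/[H⁺]²) = 1 / (1 + 10^+1.89 + 10^+0.58)
   = 1 / (1 + 77.625 + 3.8019) = 1/82.427 = 0.01213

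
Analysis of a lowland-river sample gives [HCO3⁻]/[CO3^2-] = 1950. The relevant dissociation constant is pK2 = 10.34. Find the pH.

pH = 7.05

From K2 = [H⁺][CO3^2-]/[HCO3⁻]:  pH = pK2 − log₁₀([HCO3⁻]/[CO3^2-])
log₁₀(1950) = +3.290
pH = 10.34 − (+3.290) = 7.05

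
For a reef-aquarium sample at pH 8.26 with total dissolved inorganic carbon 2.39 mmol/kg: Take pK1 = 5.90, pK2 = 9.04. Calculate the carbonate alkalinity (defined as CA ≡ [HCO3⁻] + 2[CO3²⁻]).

CA = 2.72 mmol/kg

CA = [HCO3⁻] + 2[CO3²⁻] = (α₁ + 2α₂)·DIC
At pH 8.26: [H⁺]/K1 = 10^-2.36 = 0.0043652, K2/[H⁺] = 10^-0.78 = 0.16596
α₁ = 1/(1 + 0.0043652 + 0.16596) = 1/1.1703 = 0.8545; α₂ = α₁·K2/[H⁺] = 0.1418
α₁ + 2α₂ = 1.1381
CA = 1.1381 × 2.39 = 2.72 mmol/kg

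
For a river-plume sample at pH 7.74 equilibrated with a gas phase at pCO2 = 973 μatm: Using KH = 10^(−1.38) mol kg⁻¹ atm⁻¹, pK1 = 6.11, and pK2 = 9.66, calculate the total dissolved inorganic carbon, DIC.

[CO2*] = KH · pCO2 = 10^(−1.38) × 973×10^-6 = 4.056×10^-5 mol/kg
α₀ = 1/(1 + K1/[H⁺] + K1K2/[H⁺]²) = 1/(1 + 10^+1.63 + 10^-0.29) = 0.02264
DIC = [CO2*]/α₀ = 4.056×10^-5 / 0.02264 = 1.79 mmol/kg

DIC = 1.79 mmol/kg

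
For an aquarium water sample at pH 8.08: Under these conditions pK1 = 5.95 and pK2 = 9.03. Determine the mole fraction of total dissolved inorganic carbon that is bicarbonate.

α₁ = 0.893

α₁ = 1 / (1 + [H⁺]/K1 + K2/[H⁺]) = 1 / (1 + 10^-2.13 + 10^-0.95)
   = 1 / (1 + 0.0074131 + 0.11220) = 1/1.1196 = 0.8932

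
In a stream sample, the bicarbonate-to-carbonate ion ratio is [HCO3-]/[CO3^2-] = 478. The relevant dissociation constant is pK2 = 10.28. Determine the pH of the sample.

pH = 7.60

From K2 = [H⁺][CO3^2-]/[HCO3-]:  pH = pK2 − log₁₀([HCO3-]/[CO3^2-])
log₁₀(478) = +2.679
pH = 10.28 − (+2.679) = 7.60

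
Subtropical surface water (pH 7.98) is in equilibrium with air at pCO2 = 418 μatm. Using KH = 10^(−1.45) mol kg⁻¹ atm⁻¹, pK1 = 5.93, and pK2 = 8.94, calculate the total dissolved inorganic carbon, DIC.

[CO2*] = KH · pCO2 = 10^(−1.45) × 418×10^-6 = 1.483×10^-5 mol/kg
α₀ = 1/(1 + K1/[H⁺] + K1K2/[H⁺]²) = 1/(1 + 10^+2.05 + 10^+1.09) = 0.007968
DIC = [CO2*]/α₀ = 1.483×10^-5 / 0.007968 = 1.86 mmol/kg

DIC = 1.86 mmol/kg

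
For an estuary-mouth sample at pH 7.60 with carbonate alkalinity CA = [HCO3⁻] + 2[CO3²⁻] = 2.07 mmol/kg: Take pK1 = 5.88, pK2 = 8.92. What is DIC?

DIC = 2.02 mmol/kg

CA = [HCO3⁻] + 2[CO3²⁻] = (α₁ + 2α₂)·DIC
At pH 7.60: [H⁺]/K1 = 10^-1.72 = 0.019055, K2/[H⁺] = 10^-1.32 = 0.047863
α₁ = 1/(1 + 0.019055 + 0.047863) = 1/1.0669 = 0.9373; α₂ = α₁·K2/[H⁺] = 0.04486
α₁ + 2α₂ = 1.0270
DIC = CA / (α₁ + 2α₂) = 2.07 / 1.0270 = 2.02 mmol/kg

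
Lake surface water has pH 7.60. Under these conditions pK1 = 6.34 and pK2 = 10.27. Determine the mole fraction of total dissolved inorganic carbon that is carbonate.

α₂ = 1 / (1 + [H⁺]/K2 + [H⁺]²/(K1K2)) = 1 / (1 + 10^+2.67 + 10^+1.41)
   = 1 / (1 + 467.74 + 25.704) = 1/494.44 = 0.002022

α₂ = 0.00202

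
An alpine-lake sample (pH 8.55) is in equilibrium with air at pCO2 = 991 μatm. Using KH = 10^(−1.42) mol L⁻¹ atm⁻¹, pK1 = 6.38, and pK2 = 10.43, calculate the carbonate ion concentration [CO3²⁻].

[CO3²⁻] = 0.0735 mmol/L

[CO2*] = KH · pCO2 = 10^(−1.42) × 991×10^-6 = 3.768×10^-5 mol/L
α₀ = 1/(1 + K1/[H⁺] + K1K2/[H⁺]²) = 1/(1 + 10^+2.17 + 10^+0.29) = 0.006629
DIC = [CO2*]/α₀ = 3.768×10^-5 / 0.006629 = 5.684 mmol/L
[CO3²⁻] = α₂·DIC; α₂ = 0.01292, so [CO3²⁻] = 0.01292 × 5.684 = 0.0735 mmol/L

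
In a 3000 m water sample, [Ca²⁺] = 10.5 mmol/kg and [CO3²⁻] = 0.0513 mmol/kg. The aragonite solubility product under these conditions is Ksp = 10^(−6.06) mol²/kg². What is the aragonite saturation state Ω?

Ksp = 10^(−6.06) = 8.710×10^-7
Ω = [Ca²⁺][CO3²⁻]/Ksp = (10.5×10^-3)(0.0513×10^-3) / 8.710×10^-7 = 0.618

Ω = 0.618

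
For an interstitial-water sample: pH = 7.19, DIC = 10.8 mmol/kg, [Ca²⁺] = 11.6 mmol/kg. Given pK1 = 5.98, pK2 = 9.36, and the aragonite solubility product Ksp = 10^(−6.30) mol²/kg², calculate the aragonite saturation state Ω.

α₂ = 1 / (1 + [H⁺]/K2 + [H⁺]²/(K1K2)) = 1 / (1 + 10^+2.17 + 10^+0.96)
   = 1 / (1 + 147.91 + 9.1201) = 1/158.03 = 0.006328
[CO3²⁻] = α₂ × DIC = 0.006328 × 10.8 = 0.06834 mmol/kg
Ksp = 10^(−6.30) = 5.012×10^-7
Ω = [Ca²⁺][CO3²⁻]/Ksp = (11.6×10^-3)(6.834×10^-5) / 5.012×10^-7 = 1.58

Ω = 1.58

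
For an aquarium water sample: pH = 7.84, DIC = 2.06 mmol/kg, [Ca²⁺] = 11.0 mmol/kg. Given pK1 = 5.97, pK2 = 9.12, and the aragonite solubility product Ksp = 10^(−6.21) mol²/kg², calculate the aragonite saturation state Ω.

Ω = 1.81

α₂ = 1 / (1 + [H⁺]/K2 + [H⁺]²/(K1K2)) = 1 / (1 + 10^+1.28 + 10^-0.59)
   = 1 / (1 + 19.055 + 0.25704) = 1/20.312 = 0.04923
[CO3²⁻] = α₂ × DIC = 0.04923 × 2.06 = 0.1014 mmol/kg
Ksp = 10^(−6.21) = 6.166×10^-7
Ω = [Ca²⁺][CO3²⁻]/Ksp = (11.0×10^-3)(1.014×10^-4) / 6.166×10^-7 = 1.81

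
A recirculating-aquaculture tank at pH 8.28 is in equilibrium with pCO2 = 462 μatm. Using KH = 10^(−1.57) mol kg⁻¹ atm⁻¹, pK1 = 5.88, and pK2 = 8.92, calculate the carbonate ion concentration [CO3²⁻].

[CO3²⁻] = 0.716 mmol/kg

[CO2*] = KH · pCO2 = 10^(−1.57) × 462×10^-6 = 1.243×10^-5 mol/kg
α₀ = 1/(1 + K1/[H⁺] + K1K2/[H⁺]²) = 1/(1 + 10^+2.40 + 10^+1.76) = 0.003229
DIC = [CO2*]/α₀ = 1.243×10^-5 / 0.003229 = 3.851 mmol/kg
[CO3²⁻] = α₂·DIC; α₂ = 0.1858, so [CO3²⁻] = 0.1858 × 3.851 = 0.716 mmol/kg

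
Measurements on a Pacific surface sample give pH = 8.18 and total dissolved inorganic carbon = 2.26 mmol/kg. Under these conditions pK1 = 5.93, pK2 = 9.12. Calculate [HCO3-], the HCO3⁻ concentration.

[HCO3⁻] = 2.02 mmol/kg

α₁ = 1 / (1 + [H⁺]/K1 + K2/[H⁺]) = 1 / (1 + 10^-2.25 + 10^-0.94)
   = 1 / (1 + 0.0056234 + 0.11482) = 1/1.1204 = 0.8925
[HCO3⁻] = α₁ × DIC = 0.8925 × 2.26 = 2.02 mmol/kg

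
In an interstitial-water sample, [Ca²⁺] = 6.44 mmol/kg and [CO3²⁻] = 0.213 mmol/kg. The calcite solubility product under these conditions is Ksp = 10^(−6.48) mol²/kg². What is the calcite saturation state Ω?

Ksp = 10^(−6.48) = 3.311×10^-7
Ω = [Ca²⁺][CO3²⁻]/Ksp = (6.44×10^-3)(0.213×10^-3) / 3.311×10^-7 = 4.14

Ω = 4.14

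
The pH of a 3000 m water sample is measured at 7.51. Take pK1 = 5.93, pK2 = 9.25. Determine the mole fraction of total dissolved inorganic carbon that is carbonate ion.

α₂ = 0.0174

α₂ = 1 / (1 + [H⁺]/K2 + [H⁺]²/(K1K2)) = 1 / (1 + 10^+1.74 + 10^+0.16)
   = 1 / (1 + 54.954 + 1.4454) = 1/57.400 = 0.01742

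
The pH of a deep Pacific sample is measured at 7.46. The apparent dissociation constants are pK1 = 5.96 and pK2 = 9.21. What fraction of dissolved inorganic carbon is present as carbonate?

α₂ = 0.0169

α₂ = 1 / (1 + [H⁺]/K2 + [H⁺]²/(K1K2)) = 1 / (1 + 10^+1.75 + 10^+0.25)
   = 1 / (1 + 56.234 + 1.7783) = 1/59.012 = 0.01695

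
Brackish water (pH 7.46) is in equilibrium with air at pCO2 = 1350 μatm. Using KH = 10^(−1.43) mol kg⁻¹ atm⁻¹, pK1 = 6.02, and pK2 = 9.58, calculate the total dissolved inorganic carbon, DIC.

DIC = 1.44 mmol/kg

[CO2*] = KH · pCO2 = 10^(−1.43) × 1350×10^-6 = 5.016×10^-5 mol/kg
α₀ = 1/(1 + K1/[H⁺] + K1K2/[H⁺]²) = 1/(1 + 10^+1.44 + 10^-0.68) = 0.03478
DIC = [CO2*]/α₀ = 5.016×10^-5 / 0.03478 = 1.44 mmol/kg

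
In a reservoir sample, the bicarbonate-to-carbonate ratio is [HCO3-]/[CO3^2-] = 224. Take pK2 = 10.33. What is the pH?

From K2 = [H⁺][CO3^2-]/[HCO3-]:  pH = pK2 − log₁₀([HCO3-]/[CO3^2-])
log₁₀(224) = +2.350
pH = 10.33 − (+2.350) = 7.98

pH = 7.98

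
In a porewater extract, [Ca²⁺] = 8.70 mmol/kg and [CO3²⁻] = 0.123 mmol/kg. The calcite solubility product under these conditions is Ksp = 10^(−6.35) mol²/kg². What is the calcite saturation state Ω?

Ksp = 10^(−6.35) = 4.467×10^-7
Ω = [Ca²⁺][CO3²⁻]/Ksp = (8.70×10^-3)(0.123×10^-3) / 4.467×10^-7 = 2.40

Ω = 2.40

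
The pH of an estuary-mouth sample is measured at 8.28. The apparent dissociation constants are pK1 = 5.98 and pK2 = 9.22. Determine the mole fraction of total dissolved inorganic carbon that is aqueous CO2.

α₀ = 0.00448

α₀ = 1 / (1 + K1/[H⁺] + K1K2/[H⁺]²) = 1 / (1 + 10^+2.30 + 10^+1.36)
   = 1 / (1 + 199.53 + 22.909) = 1/223.43 = 0.004476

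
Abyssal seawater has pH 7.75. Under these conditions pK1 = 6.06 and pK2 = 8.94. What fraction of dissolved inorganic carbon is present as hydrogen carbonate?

α₁ = 1 / (1 + [H⁺]/K1 + K2/[H⁺]) = 1 / (1 + 10^-1.69 + 10^-1.19)
   = 1 / (1 + 0.020417 + 0.064565) = 1/1.0850 = 0.9217

α₁ = 0.922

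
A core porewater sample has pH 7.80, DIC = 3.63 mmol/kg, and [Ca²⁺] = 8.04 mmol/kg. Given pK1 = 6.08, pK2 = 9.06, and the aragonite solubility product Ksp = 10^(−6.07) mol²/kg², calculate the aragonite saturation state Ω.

Ω = 1.75

α₂ = 1 / (1 + [H⁺]/K2 + [H⁺]²/(K1K2)) = 1 / (1 + 10^+1.26 + 10^-0.46)
   = 1 / (1 + 18.197 + 0.34674) = 1/19.544 = 0.05117
[CO3²⁻] = α₂ × DIC = 0.05117 × 3.63 = 0.1857 mmol/kg
Ksp = 10^(−6.07) = 8.511×10^-7
Ω = [Ca²⁺][CO3²⁻]/Ksp = (8.04×10^-3)(1.857×10^-4) / 8.511×10^-7 = 1.75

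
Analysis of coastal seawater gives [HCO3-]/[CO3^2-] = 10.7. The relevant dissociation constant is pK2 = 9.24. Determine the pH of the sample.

pH = 8.21

From K2 = [H⁺][CO3^2-]/[HCO3-]:  pH = pK2 − log₁₀([HCO3-]/[CO3^2-])
log₁₀(10.7) = +1.029
pH = 9.24 − (+1.029) = 8.21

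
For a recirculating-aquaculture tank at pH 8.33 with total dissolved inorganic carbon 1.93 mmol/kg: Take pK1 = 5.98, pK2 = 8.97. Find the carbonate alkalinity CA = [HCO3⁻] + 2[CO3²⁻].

CA = [HCO3⁻] + 2[CO3²⁻] = (α₁ + 2α₂)·DIC
At pH 8.33: [H⁺]/K1 = 10^-2.35 = 0.0044668, K2/[H⁺] = 10^-0.64 = 0.22909
α₁ = 1/(1 + 0.0044668 + 0.22909) = 1/1.2336 = 0.8107; α₂ = α₁·K2/[H⁺] = 0.1857
α₁ + 2α₂ = 1.1821
CA = 1.1821 × 1.93 = 2.28 mmol/kg

CA = 2.28 mmol/kg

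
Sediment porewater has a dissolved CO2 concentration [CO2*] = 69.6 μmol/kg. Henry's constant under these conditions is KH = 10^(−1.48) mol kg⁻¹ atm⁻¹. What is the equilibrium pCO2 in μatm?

pCO2 = 2100 μatm

KH = 10^(−1.48) = 3.311×10^-2 mol kg⁻¹ atm⁻¹
pCO2 = [CO2*]/KH = 69.6×10^-6 / 3.311×10^-2 = 2.10×10^-3 atm = 2100 μatm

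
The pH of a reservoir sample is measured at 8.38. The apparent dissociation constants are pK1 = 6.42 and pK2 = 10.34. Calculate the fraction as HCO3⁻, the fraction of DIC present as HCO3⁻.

α₁ = 0.979

α₁ = 1 / (1 + [H⁺]/K1 + K2/[H⁺]) = 1 / (1 + 10^-1.96 + 10^-1.96)
   = 1 / (1 + 0.010965 + 0.010965) = 1/1.0219 = 0.9785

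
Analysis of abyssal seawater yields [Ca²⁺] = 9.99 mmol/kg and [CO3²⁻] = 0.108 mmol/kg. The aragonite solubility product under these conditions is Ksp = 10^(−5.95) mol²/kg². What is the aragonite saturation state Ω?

Ksp = 10^(−5.95) = 1.122×10^-6
Ω = [Ca²⁺][CO3²⁻]/Ksp = (9.99×10^-3)(0.108×10^-3) / 1.122×10^-6 = 0.962

Ω = 0.962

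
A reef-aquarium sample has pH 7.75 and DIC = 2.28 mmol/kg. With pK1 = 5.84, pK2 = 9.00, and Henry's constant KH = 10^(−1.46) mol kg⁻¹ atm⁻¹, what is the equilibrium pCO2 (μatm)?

α₀ = 1 / (1 + K1/[H⁺] + K1K2/[H⁺]²) = 1 / (1 + 10^+1.91 + 10^+0.66)
   = 1 / (1 + 81.283 + 4.5709) = 1/86.854 = 0.01151
[CO2*] = α₀ × DIC = 0.01151 × 2.28 = 0.02625 mmol/kg
pCO2 = [CO2*]/KH = 2.625×10^-5 / 3.467×10^-2 = 757 μatm

pCO2 = 757 μatm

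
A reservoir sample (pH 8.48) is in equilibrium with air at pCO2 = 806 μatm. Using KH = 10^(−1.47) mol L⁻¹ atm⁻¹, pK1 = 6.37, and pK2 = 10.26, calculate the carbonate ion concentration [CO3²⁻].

[CO3²⁻] = 0.0584 mmol/L

[CO2*] = KH · pCO2 = 10^(−1.47) × 806×10^-6 = 2.731×10^-5 mol/L
α₀ = 1/(1 + K1/[H⁺] + K1K2/[H⁺]²) = 1/(1 + 10^+2.11 + 10^+0.33) = 0.007578
DIC = [CO2*]/α₀ = 2.731×10^-5 / 0.007578 = 3.604 mmol/L
[CO3²⁻] = α₂·DIC; α₂ = 0.01620, so [CO3²⁻] = 0.01620 × 3.604 = 0.0584 mmol/L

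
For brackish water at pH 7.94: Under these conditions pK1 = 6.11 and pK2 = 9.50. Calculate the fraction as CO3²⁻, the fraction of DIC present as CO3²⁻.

α₂ = 0.0264

α₂ = 1 / (1 + [H⁺]/K2 + [H⁺]²/(K1K2)) = 1 / (1 + 10^+1.56 + 10^-0.27)
   = 1 / (1 + 36.308 + 0.53703) = 1/37.845 = 0.02642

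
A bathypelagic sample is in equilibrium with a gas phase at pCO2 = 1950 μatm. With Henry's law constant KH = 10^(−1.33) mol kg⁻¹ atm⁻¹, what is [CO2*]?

[CO2*] = 91.2 μmol/kg

KH = 10^(−1.33) = 4.677×10^-2 mol kg⁻¹ atm⁻¹
[CO2*] = KH · pCO2 = 4.677×10^-2 × 1950×10^-6 atm = 9.12×10^-5 mol/kg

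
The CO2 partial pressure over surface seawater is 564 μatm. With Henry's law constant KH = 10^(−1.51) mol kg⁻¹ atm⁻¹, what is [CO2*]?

[CO2*] = 17.4 μmol/kg

KH = 10^(−1.51) = 3.090×10^-2 mol kg⁻¹ atm⁻¹
[CO2*] = KH · pCO2 = 3.090×10^-2 × 564×10^-6 atm = 1.74×10^-5 mol/kg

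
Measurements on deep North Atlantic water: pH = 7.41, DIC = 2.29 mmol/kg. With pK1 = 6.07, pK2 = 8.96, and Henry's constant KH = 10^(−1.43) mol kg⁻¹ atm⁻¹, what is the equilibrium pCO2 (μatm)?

pCO2 = 2620 μatm

α₀ = 1 / (1 + K1/[H⁺] + K1K2/[H⁺]²) = 1 / (1 + 10^+1.34 + 10^-0.21)
   = 1 / (1 + 21.878 + 0.61660) = 1/23.494 = 0.04256
[CO2*] = α₀ × DIC = 0.04256 × 2.29 = 0.09747 mmol/kg
pCO2 = [CO2*]/KH = 9.747×10^-5 / 3.715×10^-2 = 2620 μatm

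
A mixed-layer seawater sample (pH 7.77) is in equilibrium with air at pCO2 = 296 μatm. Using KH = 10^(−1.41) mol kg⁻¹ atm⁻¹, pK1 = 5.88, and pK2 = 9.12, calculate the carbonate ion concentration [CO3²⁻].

[CO3²⁻] = 0.0399 mmol/kg

[CO2*] = KH · pCO2 = 10^(−1.41) × 296×10^-6 = 1.152×10^-5 mol/kg
α₀ = 1/(1 + K1/[H⁺] + K1K2/[H⁺]²) = 1/(1 + 10^+1.89 + 10^+0.54) = 0.01218
DIC = [CO2*]/α₀ = 1.152×10^-5 / 0.01218 = 0.9454 mmol/kg
[CO3²⁻] = α₂·DIC; α₂ = 0.04224, so [CO3²⁻] = 0.04224 × 0.9454 = 0.0399 mmol/kg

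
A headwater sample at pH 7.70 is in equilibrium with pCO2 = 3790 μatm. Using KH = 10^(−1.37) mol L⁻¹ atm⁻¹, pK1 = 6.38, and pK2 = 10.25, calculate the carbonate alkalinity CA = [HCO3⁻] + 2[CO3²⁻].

CA = 3.40 mmol/L

[CO2*] = KH · pCO2 = 10^(−1.37) × 3790×10^-6 = 1.617×10^-4 mol/L
α₀ = 1/(1 + K1/[H⁺] + K1K2/[H⁺]²) = 1/(1 + 10^+1.32 + 10^-1.23) = 0.04555
DIC = [CO2*]/α₀ = 1.617×10^-4 / 0.04555 = 3.549 mmol/L
CA = (α₁ + 2α₂)·DIC = (0.9518 + 2×0.002682) × 3.549 = 3.40 mmol/L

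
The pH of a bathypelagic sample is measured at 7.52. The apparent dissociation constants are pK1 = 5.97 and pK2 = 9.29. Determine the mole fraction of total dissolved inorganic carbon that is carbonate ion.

α₂ = 1 / (1 + [H⁺]/K2 + [H⁺]²/(K1K2)) = 1 / (1 + 10^+1.77 + 10^+0.22)
   = 1 / (1 + 58.884 + 1.6596) = 1/61.544 = 0.01625

α₂ = 0.0162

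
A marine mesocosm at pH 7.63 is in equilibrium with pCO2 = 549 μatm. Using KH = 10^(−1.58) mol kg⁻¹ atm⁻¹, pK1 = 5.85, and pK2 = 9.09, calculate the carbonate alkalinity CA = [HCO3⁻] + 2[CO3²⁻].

[CO2*] = KH · pCO2 = 10^(−1.58) × 549×10^-6 = 1.444×10^-5 mol/kg
α₀ = 1/(1 + K1/[H⁺] + K1K2/[H⁺]²) = 1/(1 + 10^+1.78 + 10^+0.32) = 0.01579
DIC = [CO2*]/α₀ = 1.444×10^-5 / 0.01579 = 0.9147 mmol/kg
CA = (α₁ + 2α₂)·DIC = (0.9512 + 2×0.03298) × 0.9147 = 0.930 mmol/kg

CA = 0.930 mmol/kg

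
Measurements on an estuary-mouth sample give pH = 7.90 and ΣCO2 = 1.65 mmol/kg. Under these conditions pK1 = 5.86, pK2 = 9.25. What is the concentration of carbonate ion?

[CO3²⁻] = 0.0699 mmol/kg

α₂ = 1 / (1 + [H⁺]/K2 + [H⁺]²/(K1K2)) = 1 / (1 + 10^+1.35 + 10^-0.69)
   = 1 / (1 + 22.387 + 0.20417) = 1/23.591 = 0.04239
[CO3²⁻] = α₂ × DIC = 0.04239 × 1.65 = 0.0699 mmol/kg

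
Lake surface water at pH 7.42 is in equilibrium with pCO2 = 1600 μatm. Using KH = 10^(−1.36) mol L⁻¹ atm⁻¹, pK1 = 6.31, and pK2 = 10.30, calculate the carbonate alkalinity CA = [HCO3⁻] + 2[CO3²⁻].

CA = 0.902 mmol/L

[CO2*] = KH · pCO2 = 10^(−1.36) × 1600×10^-6 = 6.984×10^-5 mol/L
α₀ = 1/(1 + K1/[H⁺] + K1K2/[H⁺]²) = 1/(1 + 10^+1.11 + 10^-1.77) = 0.07195
DIC = [CO2*]/α₀ = 6.984×10^-5 / 0.07195 = 0.9708 mmol/L
CA = (α₁ + 2α₂)·DIC = (0.9268 + 2×0.001222) × 0.9708 = 0.902 mmol/L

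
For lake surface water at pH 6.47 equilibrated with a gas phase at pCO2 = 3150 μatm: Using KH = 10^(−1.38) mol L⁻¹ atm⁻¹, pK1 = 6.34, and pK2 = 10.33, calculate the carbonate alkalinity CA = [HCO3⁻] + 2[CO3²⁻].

[CO2*] = KH · pCO2 = 10^(−1.38) × 3150×10^-6 = 1.313×10^-4 mol/L
α₀ = 1/(1 + K1/[H⁺] + K1K2/[H⁺]²) = 1/(1 + 10^+0.13 + 10^-3.73) = 0.4257
DIC = [CO2*]/α₀ = 1.313×10^-4 / 0.4257 = 0.3085 mmol/L
CA = (α₁ + 2α₂)·DIC = (0.5742 + 2×7.927×10^-5) × 0.3085 = 0.177 mmol/L

CA = 0.177 mmol/L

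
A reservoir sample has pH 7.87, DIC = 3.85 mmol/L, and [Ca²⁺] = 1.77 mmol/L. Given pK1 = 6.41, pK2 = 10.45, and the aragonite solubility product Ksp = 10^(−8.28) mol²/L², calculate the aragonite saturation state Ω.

α₂ = 1 / (1 + [H⁺]/K2 + [H⁺]²/(K1K2)) = 1 / (1 + 10^+2.58 + 10^+1.12)
   = 1 / (1 + 380.19 + 13.183) = 1/394.37 = 0.002536
[CO3²⁻] = α₂ × DIC = 0.002536 × 3.85 = 0.009762 mmol/L = 9.762 μmol/L
Ksp = 10^(−8.28) = 5.248×10^-9
Ω = [Ca²⁺][CO3²⁻]/Ksp = (1.77×10^-3)(9.762×10^-6) / 5.248×10^-9 = 3.29

Ω = 3.29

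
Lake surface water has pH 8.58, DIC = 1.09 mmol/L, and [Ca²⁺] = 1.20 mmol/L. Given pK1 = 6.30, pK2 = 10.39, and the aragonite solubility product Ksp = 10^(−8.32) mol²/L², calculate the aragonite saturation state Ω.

α₂ = 1 / (1 + [H⁺]/K2 + [H⁺]²/(K1K2)) = 1 / (1 + 10^+1.81 + 10^-0.47)
   = 1 / (1 + 64.565 + 0.33884) = 1/65.904 = 0.01517
[CO3²⁻] = α₂ × DIC = 0.01517 × 1.09 = 0.01654 mmol/L = 16.54 μmol/L
Ksp = 10^(−8.32) = 4.786×10^-9
Ω = [Ca²⁺][CO3²⁻]/Ksp = (1.20×10^-3)(1.654×10^-5) / 4.786×10^-9 = 4.15

Ω = 4.15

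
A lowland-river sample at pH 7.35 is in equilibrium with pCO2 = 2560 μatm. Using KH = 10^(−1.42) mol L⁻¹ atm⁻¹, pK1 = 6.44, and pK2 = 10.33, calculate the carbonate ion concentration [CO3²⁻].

[CO2*] = KH · pCO2 = 10^(−1.42) × 2560×10^-6 = 9.733×10^-5 mol/L
α₀ = 1/(1 + K1/[H⁺] + K1K2/[H⁺]²) = 1/(1 + 10^+0.91 + 10^-2.07) = 0.1094
DIC = [CO2*]/α₀ = 9.733×10^-5 / 0.1094 = 0.8893 mmol/L
[CO3²⁻] = α₂·DIC; α₂ = 0.0009315, so [CO3²⁻] = 0.0009315 × 0.8893 = 0.000828 mmol/L = 0.828 μmol/L

[CO3²⁻] = 0.828 μmol/L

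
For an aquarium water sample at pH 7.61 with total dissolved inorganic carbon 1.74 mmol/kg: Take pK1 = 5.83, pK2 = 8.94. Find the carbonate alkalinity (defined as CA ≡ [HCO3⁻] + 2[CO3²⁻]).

CA = [HCO3⁻] + 2[CO3²⁻] = (α₁ + 2α₂)·DIC
At pH 7.61: [H⁺]/K1 = 10^-1.78 = 0.016596, K2/[H⁺] = 10^-1.33 = 0.046774
α₁ = 1/(1 + 0.016596 + 0.046774) = 1/1.0634 = 0.9404; α₂ = α₁·K2/[H⁺] = 0.04399
α₁ + 2α₂ = 1.0284
CA = 1.0284 × 1.74 = 1.79 mmol/kg

CA = 1.79 mmol/kg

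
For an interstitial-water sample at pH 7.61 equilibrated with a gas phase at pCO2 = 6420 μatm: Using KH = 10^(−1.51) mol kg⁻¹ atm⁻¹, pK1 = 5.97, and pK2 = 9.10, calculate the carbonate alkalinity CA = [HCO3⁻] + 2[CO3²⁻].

[CO2*] = KH · pCO2 = 10^(−1.51) × 6420×10^-6 = 1.984×10^-4 mol/kg
α₀ = 1/(1 + K1/[H⁺] + K1K2/[H⁺]²) = 1/(1 + 10^+1.64 + 10^+0.15) = 0.02171
DIC = [CO2*]/α₀ = 1.984×10^-4 / 0.02171 = 9.139 mmol/kg
CA = (α₁ + 2α₂)·DIC = (0.9476 + 2×0.03066) × 9.139 = 9.22 mmol/kg

CA = 9.22 mmol/kg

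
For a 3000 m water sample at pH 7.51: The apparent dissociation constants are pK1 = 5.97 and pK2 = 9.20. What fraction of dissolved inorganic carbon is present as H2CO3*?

α₀ = 1 / (1 + K1/[H⁺] + K1K2/[H⁺]²) = 1 / (1 + 10^+1.54 + 10^-0.15)
   = 1 / (1 + 34.674 + 0.70795) = 1/36.382 = 0.02749

α₀ = 0.0275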